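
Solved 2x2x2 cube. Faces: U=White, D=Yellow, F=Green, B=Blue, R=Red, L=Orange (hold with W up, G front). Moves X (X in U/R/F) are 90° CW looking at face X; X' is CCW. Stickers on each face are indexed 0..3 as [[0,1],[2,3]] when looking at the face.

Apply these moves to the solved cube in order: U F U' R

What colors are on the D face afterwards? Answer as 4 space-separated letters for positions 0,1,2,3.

Answer: R B Y W

Derivation:
After move 1 (U): U=WWWW F=RRGG R=BBRR B=OOBB L=GGOO
After move 2 (F): F=GRGR U=WWOG R=WBWR D=RBYY L=GYOY
After move 3 (U'): U=WGWO F=GYGR R=GRWR B=WBBB L=OOOY
After move 4 (R): R=WGRR U=WYWR F=GBGY D=RBYW B=OBGB
Query: D face = RBYW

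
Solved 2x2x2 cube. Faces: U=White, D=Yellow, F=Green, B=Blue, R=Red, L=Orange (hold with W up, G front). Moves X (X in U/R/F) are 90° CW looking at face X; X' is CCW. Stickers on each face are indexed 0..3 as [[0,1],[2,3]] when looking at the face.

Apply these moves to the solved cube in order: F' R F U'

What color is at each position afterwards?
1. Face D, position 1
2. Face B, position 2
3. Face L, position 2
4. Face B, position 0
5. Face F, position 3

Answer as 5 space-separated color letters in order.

Answer: Y W O R O

Derivation:
After move 1 (F'): F=GGGG U=WWRR R=YRYR D=OOYY L=OWOW
After move 2 (R): R=YYRR U=WGRG F=GOGY D=OBYB B=RBWB
After move 3 (F): F=GGYO U=WGWW R=RYGR D=RYYB L=OOOB
After move 4 (U'): U=GWWW F=OOYO R=GGGR B=RYWB L=RBOB
Query 1: D[1] = Y
Query 2: B[2] = W
Query 3: L[2] = O
Query 4: B[0] = R
Query 5: F[3] = O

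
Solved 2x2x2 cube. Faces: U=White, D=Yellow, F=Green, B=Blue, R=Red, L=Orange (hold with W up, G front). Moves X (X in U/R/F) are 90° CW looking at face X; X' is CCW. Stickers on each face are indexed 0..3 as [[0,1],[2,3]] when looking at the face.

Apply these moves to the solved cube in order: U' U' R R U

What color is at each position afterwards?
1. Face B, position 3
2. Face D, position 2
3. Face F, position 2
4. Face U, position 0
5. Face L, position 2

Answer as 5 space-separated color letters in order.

Answer: B Y G W O

Derivation:
After move 1 (U'): U=WWWW F=OOGG R=GGRR B=RRBB L=BBOO
After move 2 (U'): U=WWWW F=BBGG R=OORR B=GGBB L=RROO
After move 3 (R): R=RORO U=WBWG F=BYGY D=YBYG B=WGWB
After move 4 (R): R=RROO U=WYWY F=BBGG D=YWYW B=GGBB
After move 5 (U): U=WWYY F=RRGG R=GGOO B=RRBB L=BBOO
Query 1: B[3] = B
Query 2: D[2] = Y
Query 3: F[2] = G
Query 4: U[0] = W
Query 5: L[2] = O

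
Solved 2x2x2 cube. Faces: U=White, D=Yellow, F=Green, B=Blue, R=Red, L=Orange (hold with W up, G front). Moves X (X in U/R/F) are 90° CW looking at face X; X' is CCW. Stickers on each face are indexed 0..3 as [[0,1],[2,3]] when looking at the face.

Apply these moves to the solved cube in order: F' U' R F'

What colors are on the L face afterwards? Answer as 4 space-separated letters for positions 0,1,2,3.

Answer: B G O W

Derivation:
After move 1 (F'): F=GGGG U=WWRR R=YRYR D=OOYY L=OWOW
After move 2 (U'): U=WRWR F=OWGG R=GGYR B=YRBB L=BBOW
After move 3 (R): R=YGRG U=WWWG F=OOGY D=OBYY B=RRRB
After move 4 (F'): F=OYOG U=WWYR R=BGOG D=BWYY L=BGOW
Query: L face = BGOW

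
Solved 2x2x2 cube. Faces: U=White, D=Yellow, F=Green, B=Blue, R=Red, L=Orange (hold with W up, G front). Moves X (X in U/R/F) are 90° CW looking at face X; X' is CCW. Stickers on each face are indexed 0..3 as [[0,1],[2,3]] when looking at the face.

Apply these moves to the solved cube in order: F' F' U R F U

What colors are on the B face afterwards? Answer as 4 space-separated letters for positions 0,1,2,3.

After move 1 (F'): F=GGGG U=WWRR R=YRYR D=OOYY L=OWOW
After move 2 (F'): F=GGGG U=WWYY R=OROR D=WWYY L=OROR
After move 3 (U): U=YWYW F=ORGG R=BBOR B=ORBB L=GGOR
After move 4 (R): R=OBRB U=YRYG F=OWGY D=WBYO B=WRWB
After move 5 (F): F=GOYW U=YRRG R=YBGB D=ROYO L=GWOB
After move 6 (U): U=RYGR F=YBYW R=WRGB B=GWWB L=GOOB
Query: B face = GWWB

Answer: G W W B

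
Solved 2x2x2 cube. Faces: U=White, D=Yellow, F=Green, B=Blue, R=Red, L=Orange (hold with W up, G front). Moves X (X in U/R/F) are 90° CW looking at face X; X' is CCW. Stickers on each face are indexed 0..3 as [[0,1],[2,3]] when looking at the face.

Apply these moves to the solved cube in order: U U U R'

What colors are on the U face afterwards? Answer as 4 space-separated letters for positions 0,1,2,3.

After move 1 (U): U=WWWW F=RRGG R=BBRR B=OOBB L=GGOO
After move 2 (U): U=WWWW F=BBGG R=OORR B=GGBB L=RROO
After move 3 (U): U=WWWW F=OOGG R=GGRR B=RRBB L=BBOO
After move 4 (R'): R=GRGR U=WBWR F=OWGW D=YOYG B=YRYB
Query: U face = WBWR

Answer: W B W R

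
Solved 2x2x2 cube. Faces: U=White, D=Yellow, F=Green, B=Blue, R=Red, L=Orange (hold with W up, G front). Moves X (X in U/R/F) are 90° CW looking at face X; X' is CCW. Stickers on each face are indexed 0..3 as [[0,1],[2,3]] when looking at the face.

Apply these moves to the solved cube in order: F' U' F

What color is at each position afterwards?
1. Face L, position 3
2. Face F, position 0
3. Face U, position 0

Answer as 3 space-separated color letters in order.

After move 1 (F'): F=GGGG U=WWRR R=YRYR D=OOYY L=OWOW
After move 2 (U'): U=WRWR F=OWGG R=GGYR B=YRBB L=BBOW
After move 3 (F): F=GOGW U=WRWB R=WGRR D=YGYY L=BOOO
Query 1: L[3] = O
Query 2: F[0] = G
Query 3: U[0] = W

Answer: O G W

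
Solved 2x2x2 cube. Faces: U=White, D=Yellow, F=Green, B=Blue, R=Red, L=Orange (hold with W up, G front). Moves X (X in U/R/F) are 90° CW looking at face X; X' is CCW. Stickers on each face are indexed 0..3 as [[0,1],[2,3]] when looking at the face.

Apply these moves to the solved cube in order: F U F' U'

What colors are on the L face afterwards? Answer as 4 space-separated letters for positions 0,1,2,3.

After move 1 (F): F=GGGG U=WWOO R=WRWR D=RRYY L=OYOY
After move 2 (U): U=OWOW F=WRGG R=BBWR B=OYBB L=GGOY
After move 3 (F'): F=RGWG U=OWBW R=RBRR D=GYYY L=GWOO
After move 4 (U'): U=WWOB F=GWWG R=RGRR B=RBBB L=OYOO
Query: L face = OYOO

Answer: O Y O O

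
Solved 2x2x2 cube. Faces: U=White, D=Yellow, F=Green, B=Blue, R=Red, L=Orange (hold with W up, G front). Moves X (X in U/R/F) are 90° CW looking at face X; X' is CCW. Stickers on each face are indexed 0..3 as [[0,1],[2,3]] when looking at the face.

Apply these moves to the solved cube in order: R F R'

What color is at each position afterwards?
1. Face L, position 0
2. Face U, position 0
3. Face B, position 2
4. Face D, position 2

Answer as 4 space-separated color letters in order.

Answer: O W R Y

Derivation:
After move 1 (R): R=RRRR U=WGWG F=GYGY D=YBYB B=WBWB
After move 2 (F): F=GGYY U=WGOO R=WRGR D=RRYB L=OYOB
After move 3 (R'): R=RRWG U=WWOW F=GGYO D=RGYY B=BBRB
Query 1: L[0] = O
Query 2: U[0] = W
Query 3: B[2] = R
Query 4: D[2] = Y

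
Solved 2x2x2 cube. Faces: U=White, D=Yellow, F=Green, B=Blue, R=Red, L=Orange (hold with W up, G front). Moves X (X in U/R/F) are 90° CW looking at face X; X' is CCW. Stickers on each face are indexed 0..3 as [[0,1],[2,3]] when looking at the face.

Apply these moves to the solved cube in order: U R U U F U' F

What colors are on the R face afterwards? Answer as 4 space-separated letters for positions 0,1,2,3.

After move 1 (U): U=WWWW F=RRGG R=BBRR B=OOBB L=GGOO
After move 2 (R): R=RBRB U=WRWG F=RYGY D=YBYO B=WOWB
After move 3 (U): U=WWGR F=RBGY R=WORB B=GGWB L=RYOO
After move 4 (U): U=GWRW F=WOGY R=GGRB B=RYWB L=RBOO
After move 5 (F): F=GWYO U=GWOB R=RGWB D=RGYO L=RYOB
After move 6 (U'): U=WBGO F=RYYO R=GWWB B=RGWB L=RYOB
After move 7 (F): F=YROY U=WBBY R=GWOB D=WGYO L=RROG
Query: R face = GWOB

Answer: G W O B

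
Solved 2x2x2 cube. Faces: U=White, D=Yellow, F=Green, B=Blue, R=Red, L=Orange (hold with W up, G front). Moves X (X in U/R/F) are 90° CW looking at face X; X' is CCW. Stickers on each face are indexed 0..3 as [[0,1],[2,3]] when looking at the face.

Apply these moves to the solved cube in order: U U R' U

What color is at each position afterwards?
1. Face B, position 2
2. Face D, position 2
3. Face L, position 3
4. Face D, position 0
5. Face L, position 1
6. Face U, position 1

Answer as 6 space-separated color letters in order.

Answer: Y Y O Y W W

Derivation:
After move 1 (U): U=WWWW F=RRGG R=BBRR B=OOBB L=GGOO
After move 2 (U): U=WWWW F=BBGG R=OORR B=GGBB L=RROO
After move 3 (R'): R=OROR U=WBWG F=BWGW D=YBYG B=YGYB
After move 4 (U): U=WWGB F=ORGW R=YGOR B=RRYB L=BWOO
Query 1: B[2] = Y
Query 2: D[2] = Y
Query 3: L[3] = O
Query 4: D[0] = Y
Query 5: L[1] = W
Query 6: U[1] = W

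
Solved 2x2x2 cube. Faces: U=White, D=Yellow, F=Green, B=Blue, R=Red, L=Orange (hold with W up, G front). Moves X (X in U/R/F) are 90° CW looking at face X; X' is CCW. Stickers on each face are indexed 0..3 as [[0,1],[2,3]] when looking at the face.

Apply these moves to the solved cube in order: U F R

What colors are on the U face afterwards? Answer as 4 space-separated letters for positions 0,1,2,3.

Answer: W R O R

Derivation:
After move 1 (U): U=WWWW F=RRGG R=BBRR B=OOBB L=GGOO
After move 2 (F): F=GRGR U=WWOG R=WBWR D=RBYY L=GYOY
After move 3 (R): R=WWRB U=WROR F=GBGY D=RBYO B=GOWB
Query: U face = WROR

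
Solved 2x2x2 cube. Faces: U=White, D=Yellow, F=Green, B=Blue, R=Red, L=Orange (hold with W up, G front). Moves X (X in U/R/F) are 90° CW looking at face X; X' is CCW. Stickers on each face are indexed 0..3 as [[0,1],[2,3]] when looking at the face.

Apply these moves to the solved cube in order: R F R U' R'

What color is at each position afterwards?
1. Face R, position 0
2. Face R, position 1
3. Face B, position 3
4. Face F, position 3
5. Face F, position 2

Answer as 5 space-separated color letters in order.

After move 1 (R): R=RRRR U=WGWG F=GYGY D=YBYB B=WBWB
After move 2 (F): F=GGYY U=WGOO R=WRGR D=RRYB L=OYOB
After move 3 (R): R=GWRR U=WGOY F=GRYB D=RWYW B=OBGB
After move 4 (U'): U=GYWO F=OYYB R=GRRR B=GWGB L=OBOB
After move 5 (R'): R=RRGR U=GGWG F=OYYO D=RYYB B=WWWB
Query 1: R[0] = R
Query 2: R[1] = R
Query 3: B[3] = B
Query 4: F[3] = O
Query 5: F[2] = Y

Answer: R R B O Y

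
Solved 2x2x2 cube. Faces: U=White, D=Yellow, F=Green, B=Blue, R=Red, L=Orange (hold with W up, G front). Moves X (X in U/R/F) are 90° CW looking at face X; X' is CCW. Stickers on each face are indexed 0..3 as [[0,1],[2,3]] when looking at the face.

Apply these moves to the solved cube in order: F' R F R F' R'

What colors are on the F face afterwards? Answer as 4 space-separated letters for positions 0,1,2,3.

After move 1 (F'): F=GGGG U=WWRR R=YRYR D=OOYY L=OWOW
After move 2 (R): R=YYRR U=WGRG F=GOGY D=OBYB B=RBWB
After move 3 (F): F=GGYO U=WGWW R=RYGR D=RYYB L=OOOB
After move 4 (R): R=GRRY U=WGWO F=GYYB D=RWYR B=WBGB
After move 5 (F'): F=YBGY U=WGGR R=WRRY D=OBYR L=OOOW
After move 6 (R'): R=RYWR U=WGGW F=YGGR D=OBYY B=RBBB
Query: F face = YGGR

Answer: Y G G R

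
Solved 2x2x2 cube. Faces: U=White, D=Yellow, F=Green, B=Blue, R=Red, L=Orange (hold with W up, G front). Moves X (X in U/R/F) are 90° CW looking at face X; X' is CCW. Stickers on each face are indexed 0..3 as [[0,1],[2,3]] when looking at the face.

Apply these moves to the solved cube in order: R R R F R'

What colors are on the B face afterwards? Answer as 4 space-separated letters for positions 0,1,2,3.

Answer: G B R B

Derivation:
After move 1 (R): R=RRRR U=WGWG F=GYGY D=YBYB B=WBWB
After move 2 (R): R=RRRR U=WYWY F=GBGB D=YWYW B=GBGB
After move 3 (R): R=RRRR U=WBWB F=GWGW D=YGYG B=YBYB
After move 4 (F): F=GGWW U=WBOO R=WRBR D=RRYG L=OYOG
After move 5 (R'): R=RRWB U=WYOY F=GBWO D=RGYW B=GBRB
Query: B face = GBRB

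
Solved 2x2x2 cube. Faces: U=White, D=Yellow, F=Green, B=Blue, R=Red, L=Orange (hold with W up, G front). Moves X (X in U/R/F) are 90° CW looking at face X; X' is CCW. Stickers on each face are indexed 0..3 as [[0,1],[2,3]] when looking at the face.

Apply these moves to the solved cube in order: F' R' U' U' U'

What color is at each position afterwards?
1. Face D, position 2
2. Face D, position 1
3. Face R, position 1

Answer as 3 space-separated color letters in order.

Answer: Y G B

Derivation:
After move 1 (F'): F=GGGG U=WWRR R=YRYR D=OOYY L=OWOW
After move 2 (R'): R=RRYY U=WBRB F=GWGR D=OGYG B=YBOB
After move 3 (U'): U=BBWR F=OWGR R=GWYY B=RROB L=YBOW
After move 4 (U'): U=BRBW F=YBGR R=OWYY B=GWOB L=RROW
After move 5 (U'): U=RWBB F=RRGR R=YBYY B=OWOB L=GWOW
Query 1: D[2] = Y
Query 2: D[1] = G
Query 3: R[1] = B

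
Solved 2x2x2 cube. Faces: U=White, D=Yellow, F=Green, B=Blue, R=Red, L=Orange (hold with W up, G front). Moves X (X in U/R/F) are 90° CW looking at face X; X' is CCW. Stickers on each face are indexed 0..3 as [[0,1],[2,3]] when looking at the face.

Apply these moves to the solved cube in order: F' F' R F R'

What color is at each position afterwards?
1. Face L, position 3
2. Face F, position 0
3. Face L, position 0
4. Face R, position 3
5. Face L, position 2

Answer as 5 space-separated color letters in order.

After move 1 (F'): F=GGGG U=WWRR R=YRYR D=OOYY L=OWOW
After move 2 (F'): F=GGGG U=WWYY R=OROR D=WWYY L=OROR
After move 3 (R): R=OORR U=WGYG F=GWGY D=WBYB B=YBWB
After move 4 (F): F=GGYW U=WGRR R=YOGR D=ROYB L=OWOB
After move 5 (R'): R=ORYG U=WWRY F=GGYR D=RGYW B=BBOB
Query 1: L[3] = B
Query 2: F[0] = G
Query 3: L[0] = O
Query 4: R[3] = G
Query 5: L[2] = O

Answer: B G O G O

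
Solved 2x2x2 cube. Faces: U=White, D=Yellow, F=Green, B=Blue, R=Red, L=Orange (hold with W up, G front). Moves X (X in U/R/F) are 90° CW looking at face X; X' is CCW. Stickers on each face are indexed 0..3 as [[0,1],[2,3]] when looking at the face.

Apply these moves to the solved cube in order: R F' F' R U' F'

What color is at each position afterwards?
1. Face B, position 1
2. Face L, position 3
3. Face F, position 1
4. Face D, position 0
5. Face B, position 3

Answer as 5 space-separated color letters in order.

Answer: O W B B B

Derivation:
After move 1 (R): R=RRRR U=WGWG F=GYGY D=YBYB B=WBWB
After move 2 (F'): F=YYGG U=WGRR R=BRYR D=OOYB L=OGOW
After move 3 (F'): F=YGYG U=WGBY R=OROR D=GWYB L=OROR
After move 4 (R): R=OORR U=WGBG F=YWYB D=GWYW B=YBGB
After move 5 (U'): U=GGWB F=ORYB R=YWRR B=OOGB L=YBOR
After move 6 (F'): F=RBOY U=GGYR R=WWGR D=BRYW L=YBOW
Query 1: B[1] = O
Query 2: L[3] = W
Query 3: F[1] = B
Query 4: D[0] = B
Query 5: B[3] = B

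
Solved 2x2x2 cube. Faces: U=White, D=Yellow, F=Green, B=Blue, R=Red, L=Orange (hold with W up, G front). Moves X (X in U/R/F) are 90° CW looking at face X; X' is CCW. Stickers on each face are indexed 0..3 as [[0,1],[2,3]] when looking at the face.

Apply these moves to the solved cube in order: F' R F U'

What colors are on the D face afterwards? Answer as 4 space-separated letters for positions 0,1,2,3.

After move 1 (F'): F=GGGG U=WWRR R=YRYR D=OOYY L=OWOW
After move 2 (R): R=YYRR U=WGRG F=GOGY D=OBYB B=RBWB
After move 3 (F): F=GGYO U=WGWW R=RYGR D=RYYB L=OOOB
After move 4 (U'): U=GWWW F=OOYO R=GGGR B=RYWB L=RBOB
Query: D face = RYYB

Answer: R Y Y B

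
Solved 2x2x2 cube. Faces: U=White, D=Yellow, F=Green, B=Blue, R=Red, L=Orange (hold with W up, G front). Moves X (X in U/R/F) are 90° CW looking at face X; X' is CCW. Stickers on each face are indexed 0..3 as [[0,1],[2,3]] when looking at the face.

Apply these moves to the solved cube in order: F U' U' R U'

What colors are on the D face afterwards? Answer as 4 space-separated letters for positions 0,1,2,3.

Answer: R B Y G

Derivation:
After move 1 (F): F=GGGG U=WWOO R=WRWR D=RRYY L=OYOY
After move 2 (U'): U=WOWO F=OYGG R=GGWR B=WRBB L=BBOY
After move 3 (U'): U=OOWW F=BBGG R=OYWR B=GGBB L=WROY
After move 4 (R): R=WORY U=OBWG F=BRGY D=RBYG B=WGOB
After move 5 (U'): U=BGOW F=WRGY R=BRRY B=WOOB L=WGOY
Query: D face = RBYG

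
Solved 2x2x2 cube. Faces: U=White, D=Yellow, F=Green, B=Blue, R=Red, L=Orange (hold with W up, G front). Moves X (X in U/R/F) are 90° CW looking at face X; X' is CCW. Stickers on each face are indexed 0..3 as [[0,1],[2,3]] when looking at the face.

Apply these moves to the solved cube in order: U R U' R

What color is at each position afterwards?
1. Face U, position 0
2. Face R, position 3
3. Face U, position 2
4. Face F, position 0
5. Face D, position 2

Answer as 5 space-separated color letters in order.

Answer: R Y W G Y

Derivation:
After move 1 (U): U=WWWW F=RRGG R=BBRR B=OOBB L=GGOO
After move 2 (R): R=RBRB U=WRWG F=RYGY D=YBYO B=WOWB
After move 3 (U'): U=RGWW F=GGGY R=RYRB B=RBWB L=WOOO
After move 4 (R): R=RRBY U=RGWY F=GBGO D=YWYR B=WBGB
Query 1: U[0] = R
Query 2: R[3] = Y
Query 3: U[2] = W
Query 4: F[0] = G
Query 5: D[2] = Y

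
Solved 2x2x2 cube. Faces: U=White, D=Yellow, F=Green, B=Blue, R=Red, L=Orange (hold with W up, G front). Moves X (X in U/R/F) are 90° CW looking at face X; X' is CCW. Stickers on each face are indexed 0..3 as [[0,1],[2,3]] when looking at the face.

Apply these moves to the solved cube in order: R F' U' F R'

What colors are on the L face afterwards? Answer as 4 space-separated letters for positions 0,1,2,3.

After move 1 (R): R=RRRR U=WGWG F=GYGY D=YBYB B=WBWB
After move 2 (F'): F=YYGG U=WGRR R=BRYR D=OOYB L=OGOW
After move 3 (U'): U=GRWR F=OGGG R=YYYR B=BRWB L=WBOW
After move 4 (F): F=GOGG U=GRWB R=WYRR D=YYYB L=WOOO
After move 5 (R'): R=YRWR U=GWWB F=GRGB D=YOYG B=BRYB
Query: L face = WOOO

Answer: W O O O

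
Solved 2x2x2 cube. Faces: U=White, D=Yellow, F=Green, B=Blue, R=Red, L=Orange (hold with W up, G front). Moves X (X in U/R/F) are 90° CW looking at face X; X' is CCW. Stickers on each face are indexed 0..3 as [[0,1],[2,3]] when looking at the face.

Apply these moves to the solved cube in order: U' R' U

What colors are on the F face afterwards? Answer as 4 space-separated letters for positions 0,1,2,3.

Answer: G R G W

Derivation:
After move 1 (U'): U=WWWW F=OOGG R=GGRR B=RRBB L=BBOO
After move 2 (R'): R=GRGR U=WBWR F=OWGW D=YOYG B=YRYB
After move 3 (U): U=WWRB F=GRGW R=YRGR B=BBYB L=OWOO
Query: F face = GRGW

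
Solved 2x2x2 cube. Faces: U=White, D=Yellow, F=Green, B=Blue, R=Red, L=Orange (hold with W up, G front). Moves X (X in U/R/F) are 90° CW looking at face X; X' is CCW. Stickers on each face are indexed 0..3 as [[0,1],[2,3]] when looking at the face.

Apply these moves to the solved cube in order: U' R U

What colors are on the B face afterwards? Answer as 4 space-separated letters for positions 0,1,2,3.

Answer: B B W B

Derivation:
After move 1 (U'): U=WWWW F=OOGG R=GGRR B=RRBB L=BBOO
After move 2 (R): R=RGRG U=WOWG F=OYGY D=YBYR B=WRWB
After move 3 (U): U=WWGO F=RGGY R=WRRG B=BBWB L=OYOO
Query: B face = BBWB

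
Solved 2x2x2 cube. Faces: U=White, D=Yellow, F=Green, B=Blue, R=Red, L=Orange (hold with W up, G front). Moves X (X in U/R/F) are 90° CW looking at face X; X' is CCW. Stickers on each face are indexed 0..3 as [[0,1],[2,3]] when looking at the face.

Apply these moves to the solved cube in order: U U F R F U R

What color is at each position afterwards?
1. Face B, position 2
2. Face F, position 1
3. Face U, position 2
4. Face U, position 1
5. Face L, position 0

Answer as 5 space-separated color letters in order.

Answer: W W Y W G

Derivation:
After move 1 (U): U=WWWW F=RRGG R=BBRR B=OOBB L=GGOO
After move 2 (U): U=WWWW F=BBGG R=OORR B=GGBB L=RROO
After move 3 (F): F=GBGB U=WWOR R=WOWR D=ROYY L=RYOY
After move 4 (R): R=WWRO U=WBOB F=GOGY D=RBYG B=RGWB
After move 5 (F): F=GGYO U=WBYY R=OWBO D=RWYG L=RROB
After move 6 (U): U=YWYB F=OWYO R=RGBO B=RRWB L=GGOB
After move 7 (R): R=BROG U=YWYO F=OWYG D=RWYR B=BRWB
Query 1: B[2] = W
Query 2: F[1] = W
Query 3: U[2] = Y
Query 4: U[1] = W
Query 5: L[0] = G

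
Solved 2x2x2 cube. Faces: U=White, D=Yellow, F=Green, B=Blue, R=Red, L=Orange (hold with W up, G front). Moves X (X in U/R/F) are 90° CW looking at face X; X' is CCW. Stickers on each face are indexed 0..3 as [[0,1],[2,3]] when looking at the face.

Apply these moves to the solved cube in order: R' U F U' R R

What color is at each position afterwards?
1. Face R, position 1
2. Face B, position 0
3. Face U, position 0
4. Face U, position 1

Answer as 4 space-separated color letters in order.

After move 1 (R'): R=RRRR U=WBWB F=GWGW D=YGYG B=YBYB
After move 2 (U): U=WWBB F=RRGW R=YBRR B=OOYB L=GWOO
After move 3 (F): F=GRWR U=WWOW R=BBBR D=RYYG L=GYOG
After move 4 (U'): U=WWWO F=GYWR R=GRBR B=BBYB L=OOOG
After move 5 (R): R=BGRR U=WYWR F=GYWG D=RYYB B=OBWB
After move 6 (R): R=RBRG U=WYWG F=GYWB D=RWYO B=RBYB
Query 1: R[1] = B
Query 2: B[0] = R
Query 3: U[0] = W
Query 4: U[1] = Y

Answer: B R W Y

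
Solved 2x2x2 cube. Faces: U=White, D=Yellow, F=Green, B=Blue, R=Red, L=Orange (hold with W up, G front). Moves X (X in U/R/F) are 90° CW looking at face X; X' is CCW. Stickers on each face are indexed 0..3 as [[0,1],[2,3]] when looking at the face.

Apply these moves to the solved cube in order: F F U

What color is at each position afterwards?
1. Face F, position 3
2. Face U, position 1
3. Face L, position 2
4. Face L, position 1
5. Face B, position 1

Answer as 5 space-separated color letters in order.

After move 1 (F): F=GGGG U=WWOO R=WRWR D=RRYY L=OYOY
After move 2 (F): F=GGGG U=WWYY R=OROR D=WWYY L=OROR
After move 3 (U): U=YWYW F=ORGG R=BBOR B=ORBB L=GGOR
Query 1: F[3] = G
Query 2: U[1] = W
Query 3: L[2] = O
Query 4: L[1] = G
Query 5: B[1] = R

Answer: G W O G R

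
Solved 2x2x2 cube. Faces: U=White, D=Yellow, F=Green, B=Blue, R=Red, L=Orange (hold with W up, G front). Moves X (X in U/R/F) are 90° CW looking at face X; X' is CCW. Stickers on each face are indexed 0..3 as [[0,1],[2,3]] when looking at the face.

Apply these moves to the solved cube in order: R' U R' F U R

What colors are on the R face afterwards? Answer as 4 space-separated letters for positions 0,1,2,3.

Answer: O G R O

Derivation:
After move 1 (R'): R=RRRR U=WBWB F=GWGW D=YGYG B=YBYB
After move 2 (U): U=WWBB F=RRGW R=YBRR B=OOYB L=GWOO
After move 3 (R'): R=BRYR U=WYBO F=RWGB D=YRYW B=GOGB
After move 4 (F): F=GRBW U=WYOW R=BROR D=YBYW L=GYOR
After move 5 (U): U=OWWY F=BRBW R=GOOR B=GYGB L=GROR
After move 6 (R): R=OGRO U=ORWW F=BBBW D=YGYG B=YYWB
Query: R face = OGRO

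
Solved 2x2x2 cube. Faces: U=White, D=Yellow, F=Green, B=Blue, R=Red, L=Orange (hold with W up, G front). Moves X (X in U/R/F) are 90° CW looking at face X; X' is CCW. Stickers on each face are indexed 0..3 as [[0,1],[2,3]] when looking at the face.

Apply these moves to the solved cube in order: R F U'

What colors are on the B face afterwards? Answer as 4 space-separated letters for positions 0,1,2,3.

After move 1 (R): R=RRRR U=WGWG F=GYGY D=YBYB B=WBWB
After move 2 (F): F=GGYY U=WGOO R=WRGR D=RRYB L=OYOB
After move 3 (U'): U=GOWO F=OYYY R=GGGR B=WRWB L=WBOB
Query: B face = WRWB

Answer: W R W B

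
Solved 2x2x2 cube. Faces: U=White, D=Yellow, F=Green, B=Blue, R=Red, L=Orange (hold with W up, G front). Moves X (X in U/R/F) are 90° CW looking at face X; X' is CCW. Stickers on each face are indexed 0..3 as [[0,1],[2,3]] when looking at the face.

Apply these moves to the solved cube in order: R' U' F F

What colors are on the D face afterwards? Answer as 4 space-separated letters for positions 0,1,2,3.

Answer: W W Y G

Derivation:
After move 1 (R'): R=RRRR U=WBWB F=GWGW D=YGYG B=YBYB
After move 2 (U'): U=BBWW F=OOGW R=GWRR B=RRYB L=YBOO
After move 3 (F): F=GOWO U=BBOB R=WWWR D=RGYG L=YYOG
After move 4 (F): F=WGOO U=BBGY R=OWBR D=WWYG L=YROG
Query: D face = WWYG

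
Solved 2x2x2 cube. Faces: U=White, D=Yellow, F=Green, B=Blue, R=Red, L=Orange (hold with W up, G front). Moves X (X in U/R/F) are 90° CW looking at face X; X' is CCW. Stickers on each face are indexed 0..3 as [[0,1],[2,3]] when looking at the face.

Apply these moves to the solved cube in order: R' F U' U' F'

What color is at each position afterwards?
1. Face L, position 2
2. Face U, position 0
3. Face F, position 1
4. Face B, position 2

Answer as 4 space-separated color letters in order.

Answer: O O W Y

Derivation:
After move 1 (R'): R=RRRR U=WBWB F=GWGW D=YGYG B=YBYB
After move 2 (F): F=GGWW U=WBOO R=WRBR D=RRYG L=OYOG
After move 3 (U'): U=BOWO F=OYWW R=GGBR B=WRYB L=YBOG
After move 4 (U'): U=OOBW F=YBWW R=OYBR B=GGYB L=WROG
After move 5 (F'): F=BWYW U=OOOB R=RYRR D=RGYG L=WWOB
Query 1: L[2] = O
Query 2: U[0] = O
Query 3: F[1] = W
Query 4: B[2] = Y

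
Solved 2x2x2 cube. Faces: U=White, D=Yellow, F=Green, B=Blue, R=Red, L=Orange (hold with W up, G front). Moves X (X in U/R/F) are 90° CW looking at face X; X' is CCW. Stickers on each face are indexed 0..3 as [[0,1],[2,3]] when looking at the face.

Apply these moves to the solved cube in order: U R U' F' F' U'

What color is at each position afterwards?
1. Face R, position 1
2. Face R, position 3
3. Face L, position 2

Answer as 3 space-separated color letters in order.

After move 1 (U): U=WWWW F=RRGG R=BBRR B=OOBB L=GGOO
After move 2 (R): R=RBRB U=WRWG F=RYGY D=YBYO B=WOWB
After move 3 (U'): U=RGWW F=GGGY R=RYRB B=RBWB L=WOOO
After move 4 (F'): F=GYGG U=RGRR R=BYYB D=OOYO L=WWOW
After move 5 (F'): F=YGGG U=RGBY R=OYOB D=WWYO L=WROR
After move 6 (U'): U=GYRB F=WRGG R=YGOB B=OYWB L=RBOR
Query 1: R[1] = G
Query 2: R[3] = B
Query 3: L[2] = O

Answer: G B O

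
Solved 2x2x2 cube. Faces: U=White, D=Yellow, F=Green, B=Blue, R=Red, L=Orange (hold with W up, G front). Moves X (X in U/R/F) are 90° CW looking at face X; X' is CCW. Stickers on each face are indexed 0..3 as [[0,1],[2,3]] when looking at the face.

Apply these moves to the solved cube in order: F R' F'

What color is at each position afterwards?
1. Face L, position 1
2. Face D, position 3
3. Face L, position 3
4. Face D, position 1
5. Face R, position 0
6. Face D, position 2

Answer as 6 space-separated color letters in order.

Answer: B G O Y G Y

Derivation:
After move 1 (F): F=GGGG U=WWOO R=WRWR D=RRYY L=OYOY
After move 2 (R'): R=RRWW U=WBOB F=GWGO D=RGYG B=YBRB
After move 3 (F'): F=WOGG U=WBRW R=GRRW D=YYYG L=OBOO
Query 1: L[1] = B
Query 2: D[3] = G
Query 3: L[3] = O
Query 4: D[1] = Y
Query 5: R[0] = G
Query 6: D[2] = Y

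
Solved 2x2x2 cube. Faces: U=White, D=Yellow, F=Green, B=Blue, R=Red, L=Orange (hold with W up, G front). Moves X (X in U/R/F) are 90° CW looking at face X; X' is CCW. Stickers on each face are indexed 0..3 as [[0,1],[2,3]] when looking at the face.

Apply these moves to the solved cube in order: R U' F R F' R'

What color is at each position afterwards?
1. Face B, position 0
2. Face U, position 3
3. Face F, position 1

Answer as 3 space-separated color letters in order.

After move 1 (R): R=RRRR U=WGWG F=GYGY D=YBYB B=WBWB
After move 2 (U'): U=GGWW F=OOGY R=GYRR B=RRWB L=WBOO
After move 3 (F): F=GOYO U=GGOB R=WYWR D=RGYB L=WYOB
After move 4 (R): R=WWRY U=GOOO F=GGYB D=RWYR B=BRGB
After move 5 (F'): F=GBGY U=GOWR R=WWRY D=YBYR L=WOOO
After move 6 (R'): R=WYWR U=GGWB F=GOGR D=YBYY B=RRBB
Query 1: B[0] = R
Query 2: U[3] = B
Query 3: F[1] = O

Answer: R B O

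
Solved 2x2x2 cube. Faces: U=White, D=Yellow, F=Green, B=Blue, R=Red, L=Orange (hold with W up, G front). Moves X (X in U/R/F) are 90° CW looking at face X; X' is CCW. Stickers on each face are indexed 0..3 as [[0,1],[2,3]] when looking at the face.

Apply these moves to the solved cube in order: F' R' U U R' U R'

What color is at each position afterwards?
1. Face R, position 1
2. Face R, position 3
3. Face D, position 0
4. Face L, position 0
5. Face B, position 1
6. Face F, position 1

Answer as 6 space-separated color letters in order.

Answer: Y O O Y R B

Derivation:
After move 1 (F'): F=GGGG U=WWRR R=YRYR D=OOYY L=OWOW
After move 2 (R'): R=RRYY U=WBRB F=GWGR D=OGYG B=YBOB
After move 3 (U): U=RWBB F=RRGR R=YBYY B=OWOB L=GWOW
After move 4 (U): U=BRBW F=YBGR R=OWYY B=GWOB L=RROW
After move 5 (R'): R=WYOY U=BOBG F=YRGW D=OBYR B=GWGB
After move 6 (U): U=BBGO F=WYGW R=GWOY B=RRGB L=YROW
After move 7 (R'): R=WYGO U=BGGR F=WBGO D=OYYW B=RRBB
Query 1: R[1] = Y
Query 2: R[3] = O
Query 3: D[0] = O
Query 4: L[0] = Y
Query 5: B[1] = R
Query 6: F[1] = B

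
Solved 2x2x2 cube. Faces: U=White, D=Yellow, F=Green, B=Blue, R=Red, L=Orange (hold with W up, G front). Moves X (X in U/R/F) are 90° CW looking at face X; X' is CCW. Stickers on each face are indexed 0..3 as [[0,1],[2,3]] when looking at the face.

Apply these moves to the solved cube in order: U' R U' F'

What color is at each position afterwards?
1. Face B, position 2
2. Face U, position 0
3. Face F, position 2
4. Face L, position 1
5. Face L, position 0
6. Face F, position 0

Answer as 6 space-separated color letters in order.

Answer: W O B W W B

Derivation:
After move 1 (U'): U=WWWW F=OOGG R=GGRR B=RRBB L=BBOO
After move 2 (R): R=RGRG U=WOWG F=OYGY D=YBYR B=WRWB
After move 3 (U'): U=OGWW F=BBGY R=OYRG B=RGWB L=WROO
After move 4 (F'): F=BYBG U=OGOR R=BYYG D=ROYR L=WWOW
Query 1: B[2] = W
Query 2: U[0] = O
Query 3: F[2] = B
Query 4: L[1] = W
Query 5: L[0] = W
Query 6: F[0] = B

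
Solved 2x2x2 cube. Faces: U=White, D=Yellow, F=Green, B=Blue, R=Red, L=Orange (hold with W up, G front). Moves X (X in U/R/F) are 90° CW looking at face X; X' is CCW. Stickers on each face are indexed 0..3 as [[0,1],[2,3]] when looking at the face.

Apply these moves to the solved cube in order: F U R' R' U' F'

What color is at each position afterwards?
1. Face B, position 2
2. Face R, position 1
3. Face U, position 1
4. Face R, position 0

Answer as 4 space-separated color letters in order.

After move 1 (F): F=GGGG U=WWOO R=WRWR D=RRYY L=OYOY
After move 2 (U): U=OWOW F=WRGG R=BBWR B=OYBB L=GGOY
After move 3 (R'): R=BRBW U=OBOO F=WWGW D=RRYG B=YYRB
After move 4 (R'): R=RWBB U=OROY F=WBGO D=RWYW B=GYRB
After move 5 (U'): U=RYOO F=GGGO R=WBBB B=RWRB L=GYOY
After move 6 (F'): F=GOGG U=RYWB R=WBRB D=YYYW L=GOOO
Query 1: B[2] = R
Query 2: R[1] = B
Query 3: U[1] = Y
Query 4: R[0] = W

Answer: R B Y W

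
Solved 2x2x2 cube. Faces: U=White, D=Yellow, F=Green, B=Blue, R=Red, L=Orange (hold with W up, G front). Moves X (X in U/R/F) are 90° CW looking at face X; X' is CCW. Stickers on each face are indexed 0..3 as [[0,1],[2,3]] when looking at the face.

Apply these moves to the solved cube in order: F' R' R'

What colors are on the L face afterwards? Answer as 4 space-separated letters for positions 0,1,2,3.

Answer: O W O W

Derivation:
After move 1 (F'): F=GGGG U=WWRR R=YRYR D=OOYY L=OWOW
After move 2 (R'): R=RRYY U=WBRB F=GWGR D=OGYG B=YBOB
After move 3 (R'): R=RYRY U=WORY F=GBGB D=OWYR B=GBGB
Query: L face = OWOW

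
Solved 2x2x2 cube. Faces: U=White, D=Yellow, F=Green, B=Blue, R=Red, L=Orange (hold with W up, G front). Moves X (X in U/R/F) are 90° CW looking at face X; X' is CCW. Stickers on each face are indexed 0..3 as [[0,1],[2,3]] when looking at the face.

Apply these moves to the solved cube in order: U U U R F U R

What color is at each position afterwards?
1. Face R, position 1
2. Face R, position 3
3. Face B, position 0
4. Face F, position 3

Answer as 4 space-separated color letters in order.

Answer: W R O R

Derivation:
After move 1 (U): U=WWWW F=RRGG R=BBRR B=OOBB L=GGOO
After move 2 (U): U=WWWW F=BBGG R=OORR B=GGBB L=RROO
After move 3 (U): U=WWWW F=OOGG R=GGRR B=RRBB L=BBOO
After move 4 (R): R=RGRG U=WOWG F=OYGY D=YBYR B=WRWB
After move 5 (F): F=GOYY U=WOOB R=WGGG D=RRYR L=BYOB
After move 6 (U): U=OWBO F=WGYY R=WRGG B=BYWB L=GOOB
After move 7 (R): R=GWGR U=OGBY F=WRYR D=RWYB B=OYWB
Query 1: R[1] = W
Query 2: R[3] = R
Query 3: B[0] = O
Query 4: F[3] = R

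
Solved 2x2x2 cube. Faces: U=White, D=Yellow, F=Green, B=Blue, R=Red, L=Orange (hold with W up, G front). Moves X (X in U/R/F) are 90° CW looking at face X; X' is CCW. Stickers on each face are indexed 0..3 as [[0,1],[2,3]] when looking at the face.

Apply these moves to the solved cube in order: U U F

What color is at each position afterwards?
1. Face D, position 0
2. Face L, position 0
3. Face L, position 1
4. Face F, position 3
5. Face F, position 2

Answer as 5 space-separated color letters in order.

Answer: R R Y B G

Derivation:
After move 1 (U): U=WWWW F=RRGG R=BBRR B=OOBB L=GGOO
After move 2 (U): U=WWWW F=BBGG R=OORR B=GGBB L=RROO
After move 3 (F): F=GBGB U=WWOR R=WOWR D=ROYY L=RYOY
Query 1: D[0] = R
Query 2: L[0] = R
Query 3: L[1] = Y
Query 4: F[3] = B
Query 5: F[2] = G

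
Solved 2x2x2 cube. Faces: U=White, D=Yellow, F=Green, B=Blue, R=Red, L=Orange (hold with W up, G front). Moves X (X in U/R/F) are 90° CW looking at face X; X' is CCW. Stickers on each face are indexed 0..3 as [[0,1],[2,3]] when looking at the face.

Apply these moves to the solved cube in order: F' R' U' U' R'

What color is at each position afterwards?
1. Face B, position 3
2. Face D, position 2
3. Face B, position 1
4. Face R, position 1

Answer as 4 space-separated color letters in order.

Answer: B Y W Y

Derivation:
After move 1 (F'): F=GGGG U=WWRR R=YRYR D=OOYY L=OWOW
After move 2 (R'): R=RRYY U=WBRB F=GWGR D=OGYG B=YBOB
After move 3 (U'): U=BBWR F=OWGR R=GWYY B=RROB L=YBOW
After move 4 (U'): U=BRBW F=YBGR R=OWYY B=GWOB L=RROW
After move 5 (R'): R=WYOY U=BOBG F=YRGW D=OBYR B=GWGB
Query 1: B[3] = B
Query 2: D[2] = Y
Query 3: B[1] = W
Query 4: R[1] = Y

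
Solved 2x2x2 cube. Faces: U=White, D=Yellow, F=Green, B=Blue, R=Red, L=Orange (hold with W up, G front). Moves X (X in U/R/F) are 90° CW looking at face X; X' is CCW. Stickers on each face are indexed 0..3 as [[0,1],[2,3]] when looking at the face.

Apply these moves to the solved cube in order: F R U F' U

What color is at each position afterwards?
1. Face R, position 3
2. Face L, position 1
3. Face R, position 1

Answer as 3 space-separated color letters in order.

After move 1 (F): F=GGGG U=WWOO R=WRWR D=RRYY L=OYOY
After move 2 (R): R=WWRR U=WGOG F=GRGY D=RBYB B=OBWB
After move 3 (U): U=OWGG F=WWGY R=OBRR B=OYWB L=GROY
After move 4 (F'): F=WYWG U=OWOR R=BBRR D=RYYB L=GGOG
After move 5 (U): U=OORW F=BBWG R=OYRR B=GGWB L=WYOG
Query 1: R[3] = R
Query 2: L[1] = Y
Query 3: R[1] = Y

Answer: R Y Y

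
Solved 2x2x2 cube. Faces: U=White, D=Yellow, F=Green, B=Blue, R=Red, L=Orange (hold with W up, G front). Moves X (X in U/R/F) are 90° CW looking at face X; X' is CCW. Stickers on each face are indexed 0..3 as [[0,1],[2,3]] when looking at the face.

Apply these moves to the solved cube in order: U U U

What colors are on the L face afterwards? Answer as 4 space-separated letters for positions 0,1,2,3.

After move 1 (U): U=WWWW F=RRGG R=BBRR B=OOBB L=GGOO
After move 2 (U): U=WWWW F=BBGG R=OORR B=GGBB L=RROO
After move 3 (U): U=WWWW F=OOGG R=GGRR B=RRBB L=BBOO
Query: L face = BBOO

Answer: B B O O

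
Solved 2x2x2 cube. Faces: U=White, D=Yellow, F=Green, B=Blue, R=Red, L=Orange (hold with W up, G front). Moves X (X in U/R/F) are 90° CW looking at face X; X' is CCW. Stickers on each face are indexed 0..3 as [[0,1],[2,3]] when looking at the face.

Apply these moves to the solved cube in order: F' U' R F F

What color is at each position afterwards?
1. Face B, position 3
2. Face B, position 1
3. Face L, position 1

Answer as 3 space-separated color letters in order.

After move 1 (F'): F=GGGG U=WWRR R=YRYR D=OOYY L=OWOW
After move 2 (U'): U=WRWR F=OWGG R=GGYR B=YRBB L=BBOW
After move 3 (R): R=YGRG U=WWWG F=OOGY D=OBYY B=RRRB
After move 4 (F): F=GOYO U=WWWB R=WGGG D=RYYY L=BOOB
After move 5 (F): F=YGOO U=WWBO R=WGBG D=GWYY L=BROY
Query 1: B[3] = B
Query 2: B[1] = R
Query 3: L[1] = R

Answer: B R R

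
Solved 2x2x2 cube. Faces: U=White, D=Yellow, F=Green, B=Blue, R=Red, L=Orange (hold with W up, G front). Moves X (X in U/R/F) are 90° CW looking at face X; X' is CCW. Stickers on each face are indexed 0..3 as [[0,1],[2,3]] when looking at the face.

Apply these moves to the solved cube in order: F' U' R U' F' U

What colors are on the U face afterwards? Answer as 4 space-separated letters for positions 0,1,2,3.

After move 1 (F'): F=GGGG U=WWRR R=YRYR D=OOYY L=OWOW
After move 2 (U'): U=WRWR F=OWGG R=GGYR B=YRBB L=BBOW
After move 3 (R): R=YGRG U=WWWG F=OOGY D=OBYY B=RRRB
After move 4 (U'): U=WGWW F=BBGY R=OORG B=YGRB L=RROW
After move 5 (F'): F=BYBG U=WGOR R=BOOG D=RWYY L=RWOW
After move 6 (U): U=OWRG F=BOBG R=YGOG B=RWRB L=BYOW
Query: U face = OWRG

Answer: O W R G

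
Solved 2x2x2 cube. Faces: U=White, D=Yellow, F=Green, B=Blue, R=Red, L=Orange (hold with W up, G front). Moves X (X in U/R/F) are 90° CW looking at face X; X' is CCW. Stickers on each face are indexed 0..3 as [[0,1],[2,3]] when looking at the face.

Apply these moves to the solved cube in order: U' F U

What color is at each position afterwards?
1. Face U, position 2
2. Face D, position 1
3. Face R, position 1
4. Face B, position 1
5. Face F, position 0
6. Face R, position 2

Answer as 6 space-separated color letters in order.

Answer: B G R Y W W

Derivation:
After move 1 (U'): U=WWWW F=OOGG R=GGRR B=RRBB L=BBOO
After move 2 (F): F=GOGO U=WWOB R=WGWR D=RGYY L=BYOY
After move 3 (U): U=OWBW F=WGGO R=RRWR B=BYBB L=GOOY
Query 1: U[2] = B
Query 2: D[1] = G
Query 3: R[1] = R
Query 4: B[1] = Y
Query 5: F[0] = W
Query 6: R[2] = W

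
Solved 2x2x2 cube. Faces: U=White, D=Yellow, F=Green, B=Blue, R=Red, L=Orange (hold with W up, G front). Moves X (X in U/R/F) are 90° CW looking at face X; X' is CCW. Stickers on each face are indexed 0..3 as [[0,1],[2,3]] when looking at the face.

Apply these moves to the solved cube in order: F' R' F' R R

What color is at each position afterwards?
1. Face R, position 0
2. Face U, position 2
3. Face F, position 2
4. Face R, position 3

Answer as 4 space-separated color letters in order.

After move 1 (F'): F=GGGG U=WWRR R=YRYR D=OOYY L=OWOW
After move 2 (R'): R=RRYY U=WBRB F=GWGR D=OGYG B=YBOB
After move 3 (F'): F=WRGG U=WBRY R=GROY D=WWYG L=OBOR
After move 4 (R): R=OGYR U=WRRG F=WWGG D=WOYY B=YBBB
After move 5 (R): R=YORG U=WWRG F=WOGY D=WBYY B=GBRB
Query 1: R[0] = Y
Query 2: U[2] = R
Query 3: F[2] = G
Query 4: R[3] = G

Answer: Y R G G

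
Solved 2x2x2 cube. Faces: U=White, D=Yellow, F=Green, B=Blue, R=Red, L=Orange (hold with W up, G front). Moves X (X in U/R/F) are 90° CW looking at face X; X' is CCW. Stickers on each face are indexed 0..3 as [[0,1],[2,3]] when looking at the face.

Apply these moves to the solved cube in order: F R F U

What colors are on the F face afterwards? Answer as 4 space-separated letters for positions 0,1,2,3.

After move 1 (F): F=GGGG U=WWOO R=WRWR D=RRYY L=OYOY
After move 2 (R): R=WWRR U=WGOG F=GRGY D=RBYB B=OBWB
After move 3 (F): F=GGYR U=WGYY R=OWGR D=RWYB L=OROB
After move 4 (U): U=YWYG F=OWYR R=OBGR B=ORWB L=GGOB
Query: F face = OWYR

Answer: O W Y R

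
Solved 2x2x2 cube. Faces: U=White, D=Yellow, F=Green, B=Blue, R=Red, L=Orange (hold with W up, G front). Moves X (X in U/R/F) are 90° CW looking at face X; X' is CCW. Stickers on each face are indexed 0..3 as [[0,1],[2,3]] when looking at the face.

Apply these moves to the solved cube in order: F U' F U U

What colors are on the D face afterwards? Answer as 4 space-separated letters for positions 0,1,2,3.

Answer: W G Y Y

Derivation:
After move 1 (F): F=GGGG U=WWOO R=WRWR D=RRYY L=OYOY
After move 2 (U'): U=WOWO F=OYGG R=GGWR B=WRBB L=BBOY
After move 3 (F): F=GOGY U=WOYB R=WGOR D=WGYY L=BROR
After move 4 (U): U=YWBO F=WGGY R=WROR B=BRBB L=GOOR
After move 5 (U): U=BYOW F=WRGY R=BROR B=GOBB L=WGOR
Query: D face = WGYY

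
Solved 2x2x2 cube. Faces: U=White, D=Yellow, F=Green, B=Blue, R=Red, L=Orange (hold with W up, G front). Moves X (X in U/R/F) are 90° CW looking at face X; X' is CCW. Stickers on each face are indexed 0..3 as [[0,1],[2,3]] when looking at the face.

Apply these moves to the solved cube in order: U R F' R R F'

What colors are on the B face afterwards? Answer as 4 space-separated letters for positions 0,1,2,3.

After move 1 (U): U=WWWW F=RRGG R=BBRR B=OOBB L=GGOO
After move 2 (R): R=RBRB U=WRWG F=RYGY D=YBYO B=WOWB
After move 3 (F'): F=YYRG U=WRRR R=BBYB D=GOYO L=GGOW
After move 4 (R): R=YBBB U=WYRG F=YORO D=GWYW B=RORB
After move 5 (R): R=BYBB U=WORO F=YWRW D=GRYR B=GOYB
After move 6 (F'): F=WWYR U=WOBB R=RYGB D=GWYR L=GOOR
Query: B face = GOYB

Answer: G O Y B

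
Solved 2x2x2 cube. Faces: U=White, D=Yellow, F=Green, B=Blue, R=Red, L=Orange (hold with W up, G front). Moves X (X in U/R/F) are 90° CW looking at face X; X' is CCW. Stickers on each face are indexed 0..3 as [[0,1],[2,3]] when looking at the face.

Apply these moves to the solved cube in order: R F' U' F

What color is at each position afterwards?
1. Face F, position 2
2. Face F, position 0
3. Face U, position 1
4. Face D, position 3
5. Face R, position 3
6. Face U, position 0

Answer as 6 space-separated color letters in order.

Answer: G G R B R G

Derivation:
After move 1 (R): R=RRRR U=WGWG F=GYGY D=YBYB B=WBWB
After move 2 (F'): F=YYGG U=WGRR R=BRYR D=OOYB L=OGOW
After move 3 (U'): U=GRWR F=OGGG R=YYYR B=BRWB L=WBOW
After move 4 (F): F=GOGG U=GRWB R=WYRR D=YYYB L=WOOO
Query 1: F[2] = G
Query 2: F[0] = G
Query 3: U[1] = R
Query 4: D[3] = B
Query 5: R[3] = R
Query 6: U[0] = G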